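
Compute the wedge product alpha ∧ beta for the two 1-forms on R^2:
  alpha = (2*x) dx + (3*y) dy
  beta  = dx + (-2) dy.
alpha ∧ beta = (-4*x - 3*y) dx ∧ dy

Distribute the wedge, using dx_i ∧ dx_j = -dx_j ∧ dx_i and dx_i ∧ dx_i = 0. For each pair (i, j) with i < j, the coefficient of dx_i ∧ dx_j in alpha ∧ beta is (alpha_i * beta_j - alpha_j * beta_i). Collecting: alpha ∧ beta = (-4*x - 3*y) dx ∧ dy.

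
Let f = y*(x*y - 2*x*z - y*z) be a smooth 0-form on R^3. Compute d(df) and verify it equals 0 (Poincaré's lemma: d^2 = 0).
d(df) = 0

Step 1: df = sum_i (∂f/∂x_i) dx_i = (y*(y - 2*z)) dx + (2*x*y - 2*x*z - 2*y*z) dy + (y*(-2*x - y)) dz.
Step 2: Apply d again. Using the 1-form formula, the coefficient of dx ∧ dy in d(df) is ∂^2 f/∂x ∂y - ∂^2 f/∂y ∂x = (2*y - 2*z) - (2*y - 2*z) = 0 (equality of mixed partials for smooth f).
Similarly for dx ∧ dz and dy ∧ dz — all coefficients vanish. So d(df) = 0.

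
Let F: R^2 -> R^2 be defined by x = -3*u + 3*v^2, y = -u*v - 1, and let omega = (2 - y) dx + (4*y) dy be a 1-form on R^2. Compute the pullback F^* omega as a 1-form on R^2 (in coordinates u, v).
F^* omega = (4*u*v^2 - 3*u*v + 4*v - 9) du + (4*u^2*v + 6*u*v^2 + 4*u + 18*v) dv

Using F^*(f dg) = (f ∘ F) d(g ∘ F), substitute each coordinate x_i by F_i(u, v) in f_i, and replace dx_i by d F_i = (∂F_i/∂u) du + (∂F_i/∂v) dv.
  For the x component: f_1(F) = u*v + 3; d F_1 = (-3) du + (6*v) dv
  For the y component: f_2(F) = -4*u*v - 4; d F_2 = (-v) du + (-u) dv
Combining and collecting du, dv coefficients:
  coeff of du: 4*u*v^2 - 3*u*v + 4*v - 9
  coeff of dv: 4*u^2*v + 6*u*v^2 + 4*u + 18*v
F^* omega = (4*u*v^2 - 3*u*v + 4*v - 9) du + (4*u^2*v + 6*u*v^2 + 4*u + 18*v) dv.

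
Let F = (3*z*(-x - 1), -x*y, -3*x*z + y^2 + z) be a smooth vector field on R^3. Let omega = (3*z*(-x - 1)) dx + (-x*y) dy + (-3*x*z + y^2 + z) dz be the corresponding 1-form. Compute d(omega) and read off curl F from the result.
d(omega) = (2*y) dy ∧ dz + (-3*x + 3*z - 3) dz ∧ dx + (-y) dx ∧ dy; curl F = (2*y, -3*x + 3*z - 3, -y)

d omega = sum_{i<j} (∂f_j/∂x_i - ∂f_i/∂x_j) dx_i ∧ dx_j. Under the identification (dy ∧ dz, dz ∧ dx, dx ∧ dy) ↔ (e_x, e_y, e_z), the coefficients are exactly the components of curl F. Compute:
  ∂R/∂y - ∂Q/∂z = (2*y) - (0) = 2*y
  ∂P/∂z - ∂R/∂x = (-3*x - 3) - (-3*z) = -3*x + 3*z - 3
  ∂Q/∂x - ∂P/∂y = (-y) - (0) = -y.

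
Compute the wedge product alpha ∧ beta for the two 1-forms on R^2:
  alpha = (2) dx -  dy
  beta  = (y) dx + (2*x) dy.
alpha ∧ beta = (4*x + y) dx ∧ dy

Distribute the wedge, using dx_i ∧ dx_j = -dx_j ∧ dx_i and dx_i ∧ dx_i = 0. For each pair (i, j) with i < j, the coefficient of dx_i ∧ dx_j in alpha ∧ beta is (alpha_i * beta_j - alpha_j * beta_i). Collecting: alpha ∧ beta = (4*x + y) dx ∧ dy.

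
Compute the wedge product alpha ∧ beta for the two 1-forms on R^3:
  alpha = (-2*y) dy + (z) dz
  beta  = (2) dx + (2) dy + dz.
alpha ∧ beta = (4*y) dx ∧ dy + (-2*y - 2*z) dy ∧ dz + (-2*z) dx ∧ dz

Distribute the wedge, using dx_i ∧ dx_j = -dx_j ∧ dx_i and dx_i ∧ dx_i = 0. For each pair (i, j) with i < j, the coefficient of dx_i ∧ dx_j in alpha ∧ beta is (alpha_i * beta_j - alpha_j * beta_i). Collecting: alpha ∧ beta = (4*y) dx ∧ dy + (-2*y - 2*z) dy ∧ dz + (-2*z) dx ∧ dz.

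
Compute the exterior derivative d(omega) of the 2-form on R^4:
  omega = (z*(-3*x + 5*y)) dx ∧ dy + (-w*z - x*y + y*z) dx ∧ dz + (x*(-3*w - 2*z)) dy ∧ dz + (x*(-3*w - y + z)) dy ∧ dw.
d(omega) = (-3*w - 2*x + 5*y - 3*z) dx ∧ dy ∧ dz + (-z) dx ∧ dz ∧ dw + (-4*x) dy ∧ dz ∧ dw + (-3*w - y + z) dx ∧ dy ∧ dw

For a 2-form omega = sum_{i<j} g_{ij} dx_i ∧ dx_j, the exterior derivative is
  d(omega) = sum_{i<j} d(g_{ij}) ∧ dx_i ∧ dx_j = sum_{i<j, k} (∂g_{ij}/∂x_k) dx_k ∧ dx_i ∧ dx_j.
Expand each term, using dx_k ∧ dx_i ∧ dx_j = sgn(permutation) dx_{(a)} ∧ dx_{(b)} ∧ dx_{(c)} with (a < b < c) sorted:
  d(z*(-3*x + 5*y)) includes (∂/∂z)(z*(-3*x + 5*y)) dz = (-3*x + 5*y) dz, which multiplied by dx ∧ dy gives (-3*x + 5*y) dx ∧ dy ∧ dz
  d(-w*z - x*y + y*z) includes (∂/∂y)(-w*z - x*y + y*z) dy = (-x + z) dy, which multiplied by dx ∧ dz gives (x - z) dx ∧ dy ∧ dz
  d(-w*z - x*y + y*z) includes (∂/∂w)(-w*z - x*y + y*z) dw = (-z) dw, which multiplied by dx ∧ dz gives (-z) dx ∧ dz ∧ dw
  d(x*(-3*w - 2*z)) includes (∂/∂x)(x*(-3*w - 2*z)) dx = (-3*w - 2*z) dx, which multiplied by dy ∧ dz gives (-3*w - 2*z) dx ∧ dy ∧ dz
  d(x*(-3*w - 2*z)) includes (∂/∂w)(x*(-3*w - 2*z)) dw = (-3*x) dw, which multiplied by dy ∧ dz gives (-3*x) dy ∧ dz ∧ dw
  d(x*(-3*w - y + z)) includes (∂/∂x)(x*(-3*w - y + z)) dx = (-3*w - y + z) dx, which multiplied by dy ∧ dw gives (-3*w - y + z) dx ∧ dy ∧ dw
  d(x*(-3*w - y + z)) includes (∂/∂z)(x*(-3*w - y + z)) dz = (x) dz, which multiplied by dy ∧ dw gives (-x) dy ∧ dz ∧ dw
Collecting like 3-forms: d(omega) = (-3*w - 2*x + 5*y - 3*z) dx ∧ dy ∧ dz + (-z) dx ∧ dz ∧ dw + (-4*x) dy ∧ dz ∧ dw + (-3*w - y + z) dx ∧ dy ∧ dw.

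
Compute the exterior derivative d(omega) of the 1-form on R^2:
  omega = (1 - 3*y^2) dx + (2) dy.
d(omega) = (6*y) dx ∧ dy

For a 1-form omega = sum_i f_i dx_i, the exterior derivative is
  d(omega) = sum_{i < j} (∂f_j/∂x_i - ∂f_i/∂x_j) dx_i ∧ dx_j.
  coefficient of dx ∧ dy: ∂f_2/∂x - ∂f_1/∂y = ∂(2)/∂x - ∂(1 - 3*y^2)/∂y = 6*y
Assembling: d(omega) = (6*y) dx ∧ dy.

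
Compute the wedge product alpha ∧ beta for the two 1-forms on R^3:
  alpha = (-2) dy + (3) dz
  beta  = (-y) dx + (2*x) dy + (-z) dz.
alpha ∧ beta = (-2*y) dx ∧ dy + (-6*x + 2*z) dy ∧ dz + (3*y) dx ∧ dz

Distribute the wedge, using dx_i ∧ dx_j = -dx_j ∧ dx_i and dx_i ∧ dx_i = 0. For each pair (i, j) with i < j, the coefficient of dx_i ∧ dx_j in alpha ∧ beta is (alpha_i * beta_j - alpha_j * beta_i). Collecting: alpha ∧ beta = (-2*y) dx ∧ dy + (-6*x + 2*z) dy ∧ dz + (3*y) dx ∧ dz.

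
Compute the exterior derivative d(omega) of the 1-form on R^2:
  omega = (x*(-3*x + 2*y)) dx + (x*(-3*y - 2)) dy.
d(omega) = (-2*x - 3*y - 2) dx ∧ dy

For a 1-form omega = sum_i f_i dx_i, the exterior derivative is
  d(omega) = sum_{i < j} (∂f_j/∂x_i - ∂f_i/∂x_j) dx_i ∧ dx_j.
  coefficient of dx ∧ dy: ∂f_2/∂x - ∂f_1/∂y = ∂(x*(-3*y - 2))/∂x - ∂(x*(-3*x + 2*y))/∂y = -2*x - 3*y - 2
Assembling: d(omega) = (-2*x - 3*y - 2) dx ∧ dy.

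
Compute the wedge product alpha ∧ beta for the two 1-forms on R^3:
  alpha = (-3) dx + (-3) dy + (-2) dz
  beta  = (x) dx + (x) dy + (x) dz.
alpha ∧ beta = (-x) dx ∧ dz + (-x) dy ∧ dz

Distribute the wedge, using dx_i ∧ dx_j = -dx_j ∧ dx_i and dx_i ∧ dx_i = 0. For each pair (i, j) with i < j, the coefficient of dx_i ∧ dx_j in alpha ∧ beta is (alpha_i * beta_j - alpha_j * beta_i). Collecting: alpha ∧ beta = (-x) dx ∧ dz + (-x) dy ∧ dz.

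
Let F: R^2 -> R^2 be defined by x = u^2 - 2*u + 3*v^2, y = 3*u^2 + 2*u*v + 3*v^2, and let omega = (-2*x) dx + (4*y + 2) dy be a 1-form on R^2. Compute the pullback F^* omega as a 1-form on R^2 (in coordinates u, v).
F^* omega = (68*u^3 + 72*u^2*v + 12*u^2 + 76*u*v^2 + 4*u + 24*v^3 + 12*v^2 + 4*v) du + (24*u^3 + 76*u^2*v + 72*u*v^2 + 24*u*v + 4*u + 36*v^3 + 12*v) dv

Using F^*(f dg) = (f ∘ F) d(g ∘ F), substitute each coordinate x_i by F_i(u, v) in f_i, and replace dx_i by d F_i = (∂F_i/∂u) du + (∂F_i/∂v) dv.
  For the x component: f_1(F) = -2*u^2 + 4*u - 6*v^2; d F_1 = (2*u - 2) du + (6*v) dv
  For the y component: f_2(F) = 12*u^2 + 8*u*v + 12*v^2 + 2; d F_2 = (6*u + 2*v) du + (2*u + 6*v) dv
Combining and collecting du, dv coefficients:
  coeff of du: 68*u^3 + 72*u^2*v + 12*u^2 + 76*u*v^2 + 4*u + 24*v^3 + 12*v^2 + 4*v
  coeff of dv: 24*u^3 + 76*u^2*v + 72*u*v^2 + 24*u*v + 4*u + 36*v^3 + 12*v
F^* omega = (68*u^3 + 72*u^2*v + 12*u^2 + 76*u*v^2 + 4*u + 24*v^3 + 12*v^2 + 4*v) du + (24*u^3 + 76*u^2*v + 72*u*v^2 + 24*u*v + 4*u + 36*v^3 + 12*v) dv.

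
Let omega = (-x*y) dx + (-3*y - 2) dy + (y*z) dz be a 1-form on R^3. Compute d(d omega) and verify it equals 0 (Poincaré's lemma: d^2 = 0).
d(d omega) = 0

Step 1: d omega = sum_{i<j} (∂f_j/∂x_i - ∂f_i/∂x_j) dx_i ∧ dx_j:
  coeff of dx ∧ dy: x
  coeff of dx ∧ dz: 0
  coeff of dy ∧ dz: z
Step 2: Apply d again to each 2-form coefficient. The only possible 3-form in R^3 is dx ∧ dy ∧ dz, with coefficient
  ∂(coeff of dy∧dz)/∂x - ∂(coeff of dx∧dz)/∂y + ∂(coeff of dx∧dy)/∂z
  = ∂/∂x (z) - ∂/∂y (0) + ∂/∂z (x).
Each of these terms simplifies to sums of mixed partials that cancel in pairs. The result is 0 (by equality of mixed partials for smooth functions — Schwarz / Clairaut).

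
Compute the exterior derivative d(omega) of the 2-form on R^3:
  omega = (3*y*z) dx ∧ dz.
d(omega) = (-3*z) dx ∧ dy ∧ dz

For a 2-form omega = sum_{i<j} g_{ij} dx_i ∧ dx_j, the exterior derivative is
  d(omega) = sum_{i<j} d(g_{ij}) ∧ dx_i ∧ dx_j = sum_{i<j, k} (∂g_{ij}/∂x_k) dx_k ∧ dx_i ∧ dx_j.
Expand each term, using dx_k ∧ dx_i ∧ dx_j = sgn(permutation) dx_{(a)} ∧ dx_{(b)} ∧ dx_{(c)} with (a < b < c) sorted:
  d(3*y*z) includes (∂/∂y)(3*y*z) dy = (3*z) dy, which multiplied by dx ∧ dz gives (-3*z) dx ∧ dy ∧ dz
Collecting like 3-forms: d(omega) = (-3*z) dx ∧ dy ∧ dz.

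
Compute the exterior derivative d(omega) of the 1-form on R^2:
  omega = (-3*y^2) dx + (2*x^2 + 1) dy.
d(omega) = (4*x + 6*y) dx ∧ dy

For a 1-form omega = sum_i f_i dx_i, the exterior derivative is
  d(omega) = sum_{i < j} (∂f_j/∂x_i - ∂f_i/∂x_j) dx_i ∧ dx_j.
  coefficient of dx ∧ dy: ∂f_2/∂x - ∂f_1/∂y = ∂(2*x^2 + 1)/∂x - ∂(-3*y^2)/∂y = 4*x + 6*y
Assembling: d(omega) = (4*x + 6*y) dx ∧ dy.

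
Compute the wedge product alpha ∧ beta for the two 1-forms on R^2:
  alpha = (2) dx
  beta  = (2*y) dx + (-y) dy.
alpha ∧ beta = (-2*y) dx ∧ dy

Distribute the wedge, using dx_i ∧ dx_j = -dx_j ∧ dx_i and dx_i ∧ dx_i = 0. For each pair (i, j) with i < j, the coefficient of dx_i ∧ dx_j in alpha ∧ beta is (alpha_i * beta_j - alpha_j * beta_i). Collecting: alpha ∧ beta = (-2*y) dx ∧ dy.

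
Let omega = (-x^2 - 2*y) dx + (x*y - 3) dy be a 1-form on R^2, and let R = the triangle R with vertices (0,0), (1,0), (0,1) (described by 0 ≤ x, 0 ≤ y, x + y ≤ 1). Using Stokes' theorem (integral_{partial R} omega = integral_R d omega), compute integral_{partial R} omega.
integral_(partial R) omega = 7/6

Stokes: integral_partial_R omega = integral_R d omega with d omega = (∂Q/∂x - ∂P/∂y) dx ∧ dy.
  ∂Q/∂x = y
  ∂P/∂y = -2
  integrand = ∂Q/∂x - ∂P/∂y = y + 2.
Integrating over R: integral_0^1 integral_0^{1-x} (y + 2) dy dx = 7/6.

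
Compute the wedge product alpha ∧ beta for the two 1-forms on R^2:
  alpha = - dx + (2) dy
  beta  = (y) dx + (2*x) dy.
alpha ∧ beta = (-2*x - 2*y) dx ∧ dy

Distribute the wedge, using dx_i ∧ dx_j = -dx_j ∧ dx_i and dx_i ∧ dx_i = 0. For each pair (i, j) with i < j, the coefficient of dx_i ∧ dx_j in alpha ∧ beta is (alpha_i * beta_j - alpha_j * beta_i). Collecting: alpha ∧ beta = (-2*x - 2*y) dx ∧ dy.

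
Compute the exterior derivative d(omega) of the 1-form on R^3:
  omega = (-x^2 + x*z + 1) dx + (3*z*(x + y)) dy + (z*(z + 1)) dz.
d(omega) = (3*z) dx ∧ dy + (-x) dx ∧ dz + (-3*x - 3*y) dy ∧ dz

For a 1-form omega = sum_i f_i dx_i, the exterior derivative is
  d(omega) = sum_{i < j} (∂f_j/∂x_i - ∂f_i/∂x_j) dx_i ∧ dx_j.
  coefficient of dx ∧ dy: ∂f_2/∂x - ∂f_1/∂y = ∂(3*z*(x + y))/∂x - ∂(-x^2 + x*z + 1)/∂y = 3*z
  coefficient of dx ∧ dz: ∂f_3/∂x - ∂f_1/∂z = ∂(z*(z + 1))/∂x - ∂(-x^2 + x*z + 1)/∂z = -x
  coefficient of dy ∧ dz: ∂f_3/∂y - ∂f_2/∂z = ∂(z*(z + 1))/∂y - ∂(3*z*(x + y))/∂z = -3*x - 3*y
Assembling: d(omega) = (3*z) dx ∧ dy + (-x) dx ∧ dz + (-3*x - 3*y) dy ∧ dz.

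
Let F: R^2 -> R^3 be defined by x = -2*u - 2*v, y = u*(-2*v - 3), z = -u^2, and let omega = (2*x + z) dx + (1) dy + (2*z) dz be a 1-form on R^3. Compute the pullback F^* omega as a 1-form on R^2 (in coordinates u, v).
F^* omega = (4*u^3 + 2*u^2 + 8*u + 6*v - 3) du + (2*u^2 + 6*u + 8*v) dv

Using F^*(f dg) = (f ∘ F) d(g ∘ F), substitute each coordinate x_i by F_i(u, v) in f_i, and replace dx_i by d F_i = (∂F_i/∂u) du + (∂F_i/∂v) dv.
  For the x component: f_1(F) = -u^2 - 4*u - 4*v; d F_1 = (-2) du + (-2) dv
  For the y component: f_2(F) = 1; d F_2 = (-2*v - 3) du + (-2*u) dv
  For the z component: f_3(F) = -2*u^2; d F_3 = (-2*u) du + (0) dv
Combining and collecting du, dv coefficients:
  coeff of du: 4*u^3 + 2*u^2 + 8*u + 6*v - 3
  coeff of dv: 2*u^2 + 6*u + 8*v
F^* omega = (4*u^3 + 2*u^2 + 8*u + 6*v - 3) du + (2*u^2 + 6*u + 8*v) dv.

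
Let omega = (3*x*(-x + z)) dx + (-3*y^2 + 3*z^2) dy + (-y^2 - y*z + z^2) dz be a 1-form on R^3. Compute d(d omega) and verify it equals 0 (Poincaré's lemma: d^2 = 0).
d(d omega) = 0

Step 1: d omega = sum_{i<j} (∂f_j/∂x_i - ∂f_i/∂x_j) dx_i ∧ dx_j:
  coeff of dx ∧ dy: 0
  coeff of dx ∧ dz: -3*x
  coeff of dy ∧ dz: -2*y - 7*z
Step 2: Apply d again to each 2-form coefficient. The only possible 3-form in R^3 is dx ∧ dy ∧ dz, with coefficient
  ∂(coeff of dy∧dz)/∂x - ∂(coeff of dx∧dz)/∂y + ∂(coeff of dx∧dy)/∂z
  = ∂/∂x (-2*y - 7*z) - ∂/∂y (-3*x) + ∂/∂z (0).
Each of these terms simplifies to sums of mixed partials that cancel in pairs. The result is 0 (by equality of mixed partials for smooth functions — Schwarz / Clairaut).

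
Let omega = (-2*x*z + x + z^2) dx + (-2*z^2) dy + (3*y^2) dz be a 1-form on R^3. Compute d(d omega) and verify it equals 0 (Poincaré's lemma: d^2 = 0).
d(d omega) = 0

Step 1: d omega = sum_{i<j} (∂f_j/∂x_i - ∂f_i/∂x_j) dx_i ∧ dx_j:
  coeff of dx ∧ dy: 0
  coeff of dx ∧ dz: 2*x - 2*z
  coeff of dy ∧ dz: 6*y + 4*z
Step 2: Apply d again to each 2-form coefficient. The only possible 3-form in R^3 is dx ∧ dy ∧ dz, with coefficient
  ∂(coeff of dy∧dz)/∂x - ∂(coeff of dx∧dz)/∂y + ∂(coeff of dx∧dy)/∂z
  = ∂/∂x (6*y + 4*z) - ∂/∂y (2*x - 2*z) + ∂/∂z (0).
Each of these terms simplifies to sums of mixed partials that cancel in pairs. The result is 0 (by equality of mixed partials for smooth functions — Schwarz / Clairaut).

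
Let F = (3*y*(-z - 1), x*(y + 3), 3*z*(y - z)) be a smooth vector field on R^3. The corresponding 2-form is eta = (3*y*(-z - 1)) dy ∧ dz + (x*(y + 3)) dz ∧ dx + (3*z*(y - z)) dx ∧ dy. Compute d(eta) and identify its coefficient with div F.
d(eta) = (x + 3*y - 6*z) dx ∧ dy ∧ dz; div F = x + 3*y - 6*z

For a 2-form in R^3 of the form above, applying d gives a 3-form with coefficient ∂P/∂x + ∂Q/∂y + ∂R/∂z:
  ∂P/∂x = 0
  ∂Q/∂y = x
  ∂R/∂z = 3*y - 6*z
Sum = x + 3*y - 6*z, which is exactly div F.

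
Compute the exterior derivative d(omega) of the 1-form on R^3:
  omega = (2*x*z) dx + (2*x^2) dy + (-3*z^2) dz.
d(omega) = (4*x) dx ∧ dy + (-2*x) dx ∧ dz

For a 1-form omega = sum_i f_i dx_i, the exterior derivative is
  d(omega) = sum_{i < j} (∂f_j/∂x_i - ∂f_i/∂x_j) dx_i ∧ dx_j.
  coefficient of dx ∧ dy: ∂f_2/∂x - ∂f_1/∂y = ∂(2*x^2)/∂x - ∂(2*x*z)/∂y = 4*x
  coefficient of dx ∧ dz: ∂f_3/∂x - ∂f_1/∂z = ∂(-3*z^2)/∂x - ∂(2*x*z)/∂z = -2*x
Assembling: d(omega) = (4*x) dx ∧ dy + (-2*x) dx ∧ dz.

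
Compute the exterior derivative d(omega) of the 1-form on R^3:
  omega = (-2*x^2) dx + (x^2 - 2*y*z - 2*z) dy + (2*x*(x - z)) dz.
d(omega) = (2*x) dx ∧ dy + (4*x - 2*z) dx ∧ dz + (2*y + 2) dy ∧ dz

For a 1-form omega = sum_i f_i dx_i, the exterior derivative is
  d(omega) = sum_{i < j} (∂f_j/∂x_i - ∂f_i/∂x_j) dx_i ∧ dx_j.
  coefficient of dx ∧ dy: ∂f_2/∂x - ∂f_1/∂y = ∂(x^2 - 2*y*z - 2*z)/∂x - ∂(-2*x^2)/∂y = 2*x
  coefficient of dx ∧ dz: ∂f_3/∂x - ∂f_1/∂z = ∂(2*x*(x - z))/∂x - ∂(-2*x^2)/∂z = 4*x - 2*z
  coefficient of dy ∧ dz: ∂f_3/∂y - ∂f_2/∂z = ∂(2*x*(x - z))/∂y - ∂(x^2 - 2*y*z - 2*z)/∂z = 2*y + 2
Assembling: d(omega) = (2*x) dx ∧ dy + (4*x - 2*z) dx ∧ dz + (2*y + 2) dy ∧ dz.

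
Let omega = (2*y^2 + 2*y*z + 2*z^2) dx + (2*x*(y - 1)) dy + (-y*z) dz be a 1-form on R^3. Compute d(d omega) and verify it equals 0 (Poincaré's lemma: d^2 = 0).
d(d omega) = 0

Step 1: d omega = sum_{i<j} (∂f_j/∂x_i - ∂f_i/∂x_j) dx_i ∧ dx_j:
  coeff of dx ∧ dy: -2*y - 2*z - 2
  coeff of dx ∧ dz: -2*y - 4*z
  coeff of dy ∧ dz: -z
Step 2: Apply d again to each 2-form coefficient. The only possible 3-form in R^3 is dx ∧ dy ∧ dz, with coefficient
  ∂(coeff of dy∧dz)/∂x - ∂(coeff of dx∧dz)/∂y + ∂(coeff of dx∧dy)/∂z
  = ∂/∂x (-z) - ∂/∂y (-2*y - 4*z) + ∂/∂z (-2*y - 2*z - 2).
Each of these terms simplifies to sums of mixed partials that cancel in pairs. The result is 0 (by equality of mixed partials for smooth functions — Schwarz / Clairaut).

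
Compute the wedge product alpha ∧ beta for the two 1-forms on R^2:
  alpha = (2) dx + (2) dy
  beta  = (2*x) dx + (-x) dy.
alpha ∧ beta = (-6*x) dx ∧ dy

Distribute the wedge, using dx_i ∧ dx_j = -dx_j ∧ dx_i and dx_i ∧ dx_i = 0. For each pair (i, j) with i < j, the coefficient of dx_i ∧ dx_j in alpha ∧ beta is (alpha_i * beta_j - alpha_j * beta_i). Collecting: alpha ∧ beta = (-6*x) dx ∧ dy.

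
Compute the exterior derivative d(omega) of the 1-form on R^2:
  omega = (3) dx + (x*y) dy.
d(omega) = (y) dx ∧ dy

For a 1-form omega = sum_i f_i dx_i, the exterior derivative is
  d(omega) = sum_{i < j} (∂f_j/∂x_i - ∂f_i/∂x_j) dx_i ∧ dx_j.
  coefficient of dx ∧ dy: ∂f_2/∂x - ∂f_1/∂y = ∂(x*y)/∂x - ∂(3)/∂y = y
Assembling: d(omega) = (y) dx ∧ dy.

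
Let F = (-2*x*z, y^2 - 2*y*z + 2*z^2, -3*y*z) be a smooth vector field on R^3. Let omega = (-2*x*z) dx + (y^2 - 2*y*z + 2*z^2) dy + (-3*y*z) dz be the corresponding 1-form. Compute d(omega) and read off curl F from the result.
d(omega) = (2*y - 7*z) dy ∧ dz + (-2*x) dz ∧ dx + (0) dx ∧ dy; curl F = (2*y - 7*z, -2*x, 0)

d omega = sum_{i<j} (∂f_j/∂x_i - ∂f_i/∂x_j) dx_i ∧ dx_j. Under the identification (dy ∧ dz, dz ∧ dx, dx ∧ dy) ↔ (e_x, e_y, e_z), the coefficients are exactly the components of curl F. Compute:
  ∂R/∂y - ∂Q/∂z = (-3*z) - (-2*y + 4*z) = 2*y - 7*z
  ∂P/∂z - ∂R/∂x = (-2*x) - (0) = -2*x
  ∂Q/∂x - ∂P/∂y = (0) - (0) = 0.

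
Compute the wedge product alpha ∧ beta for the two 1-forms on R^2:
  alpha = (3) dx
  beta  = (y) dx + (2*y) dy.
alpha ∧ beta = (6*y) dx ∧ dy

Distribute the wedge, using dx_i ∧ dx_j = -dx_j ∧ dx_i and dx_i ∧ dx_i = 0. For each pair (i, j) with i < j, the coefficient of dx_i ∧ dx_j in alpha ∧ beta is (alpha_i * beta_j - alpha_j * beta_i). Collecting: alpha ∧ beta = (6*y) dx ∧ dy.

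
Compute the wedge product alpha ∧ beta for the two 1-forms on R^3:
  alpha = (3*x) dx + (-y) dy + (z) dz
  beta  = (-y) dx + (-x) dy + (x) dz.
alpha ∧ beta = (-3*x^2 - y^2) dx ∧ dy + (3*x^2 + y*z) dx ∧ dz + (x*(-y + z)) dy ∧ dz

Distribute the wedge, using dx_i ∧ dx_j = -dx_j ∧ dx_i and dx_i ∧ dx_i = 0. For each pair (i, j) with i < j, the coefficient of dx_i ∧ dx_j in alpha ∧ beta is (alpha_i * beta_j - alpha_j * beta_i). Collecting: alpha ∧ beta = (-3*x^2 - y^2) dx ∧ dy + (3*x^2 + y*z) dx ∧ dz + (x*(-y + z)) dy ∧ dz.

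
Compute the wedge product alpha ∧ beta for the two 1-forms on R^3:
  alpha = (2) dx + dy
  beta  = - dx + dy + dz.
alpha ∧ beta = (3) dx ∧ dy + (2) dx ∧ dz + (1) dy ∧ dz

Distribute the wedge, using dx_i ∧ dx_j = -dx_j ∧ dx_i and dx_i ∧ dx_i = 0. For each pair (i, j) with i < j, the coefficient of dx_i ∧ dx_j in alpha ∧ beta is (alpha_i * beta_j - alpha_j * beta_i). Collecting: alpha ∧ beta = (3) dx ∧ dy + (2) dx ∧ dz + (1) dy ∧ dz.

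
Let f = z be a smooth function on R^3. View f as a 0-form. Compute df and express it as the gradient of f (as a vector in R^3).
df = (0) dx + (0) dy + (1) dz; grad f = (0, 0, 1)

For a 0-form f, d f = (∂f/∂x) dx + (∂f/∂y) dy + (∂f/∂z) dz. The components of the vector representation are exactly the entries of grad f in Cartesian coordinates:
  ∂f/∂x = 0
  ∂f/∂y = 0
  ∂f/∂z = 1.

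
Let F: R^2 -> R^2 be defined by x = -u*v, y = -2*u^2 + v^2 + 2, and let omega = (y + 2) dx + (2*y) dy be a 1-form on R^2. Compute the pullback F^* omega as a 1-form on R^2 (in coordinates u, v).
F^* omega = (16*u^3 + 2*u^2*v - 8*u*v^2 - 16*u - v^3 - 4*v) du + (2*u^3 - 8*u^2*v - u*v^2 - 4*u + 4*v^3 + 8*v) dv

Using F^*(f dg) = (f ∘ F) d(g ∘ F), substitute each coordinate x_i by F_i(u, v) in f_i, and replace dx_i by d F_i = (∂F_i/∂u) du + (∂F_i/∂v) dv.
  For the x component: f_1(F) = -2*u^2 + v^2 + 4; d F_1 = (-v) du + (-u) dv
  For the y component: f_2(F) = -4*u^2 + 2*v^2 + 4; d F_2 = (-4*u) du + (2*v) dv
Combining and collecting du, dv coefficients:
  coeff of du: 16*u^3 + 2*u^2*v - 8*u*v^2 - 16*u - v^3 - 4*v
  coeff of dv: 2*u^3 - 8*u^2*v - u*v^2 - 4*u + 4*v^3 + 8*v
F^* omega = (16*u^3 + 2*u^2*v - 8*u*v^2 - 16*u - v^3 - 4*v) du + (2*u^3 - 8*u^2*v - u*v^2 - 4*u + 4*v^3 + 8*v) dv.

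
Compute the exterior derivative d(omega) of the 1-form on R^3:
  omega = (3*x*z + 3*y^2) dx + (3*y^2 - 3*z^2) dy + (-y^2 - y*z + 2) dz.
d(omega) = (-6*y) dx ∧ dy + (-3*x) dx ∧ dz + (-2*y + 5*z) dy ∧ dz

For a 1-form omega = sum_i f_i dx_i, the exterior derivative is
  d(omega) = sum_{i < j} (∂f_j/∂x_i - ∂f_i/∂x_j) dx_i ∧ dx_j.
  coefficient of dx ∧ dy: ∂f_2/∂x - ∂f_1/∂y = ∂(3*y^2 - 3*z^2)/∂x - ∂(3*x*z + 3*y^2)/∂y = -6*y
  coefficient of dx ∧ dz: ∂f_3/∂x - ∂f_1/∂z = ∂(-y^2 - y*z + 2)/∂x - ∂(3*x*z + 3*y^2)/∂z = -3*x
  coefficient of dy ∧ dz: ∂f_3/∂y - ∂f_2/∂z = ∂(-y^2 - y*z + 2)/∂y - ∂(3*y^2 - 3*z^2)/∂z = -2*y + 5*z
Assembling: d(omega) = (-6*y) dx ∧ dy + (-3*x) dx ∧ dz + (-2*y + 5*z) dy ∧ dz.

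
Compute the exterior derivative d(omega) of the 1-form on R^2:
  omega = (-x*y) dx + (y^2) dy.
d(omega) = (x) dx ∧ dy

For a 1-form omega = sum_i f_i dx_i, the exterior derivative is
  d(omega) = sum_{i < j} (∂f_j/∂x_i - ∂f_i/∂x_j) dx_i ∧ dx_j.
  coefficient of dx ∧ dy: ∂f_2/∂x - ∂f_1/∂y = ∂(y^2)/∂x - ∂(-x*y)/∂y = x
Assembling: d(omega) = (x) dx ∧ dy.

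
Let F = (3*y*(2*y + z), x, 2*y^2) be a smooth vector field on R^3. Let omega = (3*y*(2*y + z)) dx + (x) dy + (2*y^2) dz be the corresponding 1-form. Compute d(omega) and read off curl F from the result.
d(omega) = (4*y) dy ∧ dz + (3*y) dz ∧ dx + (-12*y - 3*z + 1) dx ∧ dy; curl F = (4*y, 3*y, -12*y - 3*z + 1)

d omega = sum_{i<j} (∂f_j/∂x_i - ∂f_i/∂x_j) dx_i ∧ dx_j. Under the identification (dy ∧ dz, dz ∧ dx, dx ∧ dy) ↔ (e_x, e_y, e_z), the coefficients are exactly the components of curl F. Compute:
  ∂R/∂y - ∂Q/∂z = (4*y) - (0) = 4*y
  ∂P/∂z - ∂R/∂x = (3*y) - (0) = 3*y
  ∂Q/∂x - ∂P/∂y = (1) - (12*y + 3*z) = -12*y - 3*z + 1.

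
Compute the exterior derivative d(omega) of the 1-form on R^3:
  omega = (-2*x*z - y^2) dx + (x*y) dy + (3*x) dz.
d(omega) = (3*y) dx ∧ dy + (2*x + 3) dx ∧ dz

For a 1-form omega = sum_i f_i dx_i, the exterior derivative is
  d(omega) = sum_{i < j} (∂f_j/∂x_i - ∂f_i/∂x_j) dx_i ∧ dx_j.
  coefficient of dx ∧ dy: ∂f_2/∂x - ∂f_1/∂y = ∂(x*y)/∂x - ∂(-2*x*z - y^2)/∂y = 3*y
  coefficient of dx ∧ dz: ∂f_3/∂x - ∂f_1/∂z = ∂(3*x)/∂x - ∂(-2*x*z - y^2)/∂z = 2*x + 3
Assembling: d(omega) = (3*y) dx ∧ dy + (2*x + 3) dx ∧ dz.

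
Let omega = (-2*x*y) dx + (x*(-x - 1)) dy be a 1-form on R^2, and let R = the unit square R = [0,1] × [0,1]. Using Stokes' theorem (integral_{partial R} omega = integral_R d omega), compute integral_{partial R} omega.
integral_(partial R) omega = -1

Stokes: integral_partial_R omega = integral_R d omega with d omega = (∂Q/∂x - ∂P/∂y) dx ∧ dy.
  ∂Q/∂x = -2*x - 1
  ∂P/∂y = -2*x
  integrand = ∂Q/∂x - ∂P/∂y = -1.
Integrating over R: integral_0^1 integral_0^1 (-1) dx dy = -1.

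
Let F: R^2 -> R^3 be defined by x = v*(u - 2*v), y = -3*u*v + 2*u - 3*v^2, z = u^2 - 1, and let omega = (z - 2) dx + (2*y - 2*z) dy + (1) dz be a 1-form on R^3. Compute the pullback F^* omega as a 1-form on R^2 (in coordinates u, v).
F^* omega = (7*u^2*v - 4*u^2 + 18*u*v^2 - 24*u*v + 10*u + 18*v^3 - 12*v^2 - 9*v + 4) du + (7*u^3 + 26*u^2*v - 12*u^2 + 54*u*v^2 - 24*u*v - 9*u + 36*v^3) dv

Using F^*(f dg) = (f ∘ F) d(g ∘ F), substitute each coordinate x_i by F_i(u, v) in f_i, and replace dx_i by d F_i = (∂F_i/∂u) du + (∂F_i/∂v) dv.
  For the x component: f_1(F) = u^2 - 3; d F_1 = (v) du + (u - 4*v) dv
  For the y component: f_2(F) = -2*u^2 - 6*u*v + 4*u - 6*v^2 + 2; d F_2 = (2 - 3*v) du + (-3*u - 6*v) dv
  For the z component: f_3(F) = 1; d F_3 = (2*u) du + (0) dv
Combining and collecting du, dv coefficients:
  coeff of du: 7*u^2*v - 4*u^2 + 18*u*v^2 - 24*u*v + 10*u + 18*v^3 - 12*v^2 - 9*v + 4
  coeff of dv: 7*u^3 + 26*u^2*v - 12*u^2 + 54*u*v^2 - 24*u*v - 9*u + 36*v^3
F^* omega = (7*u^2*v - 4*u^2 + 18*u*v^2 - 24*u*v + 10*u + 18*v^3 - 12*v^2 - 9*v + 4) du + (7*u^3 + 26*u^2*v - 12*u^2 + 54*u*v^2 - 24*u*v - 9*u + 36*v^3) dv.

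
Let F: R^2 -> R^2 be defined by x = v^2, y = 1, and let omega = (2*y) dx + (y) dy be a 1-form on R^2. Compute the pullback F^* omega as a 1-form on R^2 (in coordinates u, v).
F^* omega = (4*v) dv

Using F^*(f dg) = (f ∘ F) d(g ∘ F), substitute each coordinate x_i by F_i(u, v) in f_i, and replace dx_i by d F_i = (∂F_i/∂u) du + (∂F_i/∂v) dv.
  For the x component: f_1(F) = 2; d F_1 = (0) du + (2*v) dv
  For the y component: f_2(F) = 1; d F_2 = (0) du + (0) dv
Combining and collecting du, dv coefficients:
  coeff of du: 0
  coeff of dv: 4*v
F^* omega = (4*v) dv.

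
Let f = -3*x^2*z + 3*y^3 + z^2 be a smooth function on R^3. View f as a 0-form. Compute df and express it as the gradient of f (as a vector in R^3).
df = (-6*x*z) dx + (9*y^2) dy + (-3*x^2 + 2*z) dz; grad f = (-6*x*z, 9*y^2, -3*x^2 + 2*z)

For a 0-form f, d f = (∂f/∂x) dx + (∂f/∂y) dy + (∂f/∂z) dz. The components of the vector representation are exactly the entries of grad f in Cartesian coordinates:
  ∂f/∂x = -6*x*z
  ∂f/∂y = 9*y^2
  ∂f/∂z = -3*x^2 + 2*z.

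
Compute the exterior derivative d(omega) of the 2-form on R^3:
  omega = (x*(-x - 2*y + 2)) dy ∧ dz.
d(omega) = (-2*x - 2*y + 2) dx ∧ dy ∧ dz

For a 2-form omega = sum_{i<j} g_{ij} dx_i ∧ dx_j, the exterior derivative is
  d(omega) = sum_{i<j} d(g_{ij}) ∧ dx_i ∧ dx_j = sum_{i<j, k} (∂g_{ij}/∂x_k) dx_k ∧ dx_i ∧ dx_j.
Expand each term, using dx_k ∧ dx_i ∧ dx_j = sgn(permutation) dx_{(a)} ∧ dx_{(b)} ∧ dx_{(c)} with (a < b < c) sorted:
  d(x*(-x - 2*y + 2)) includes (∂/∂x)(x*(-x - 2*y + 2)) dx = (-2*x - 2*y + 2) dx, which multiplied by dy ∧ dz gives (-2*x - 2*y + 2) dx ∧ dy ∧ dz
Collecting like 3-forms: d(omega) = (-2*x - 2*y + 2) dx ∧ dy ∧ dz.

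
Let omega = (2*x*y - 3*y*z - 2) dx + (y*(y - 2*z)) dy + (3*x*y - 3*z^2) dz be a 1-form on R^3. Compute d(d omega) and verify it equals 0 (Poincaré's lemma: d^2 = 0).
d(d omega) = 0

Step 1: d omega = sum_{i<j} (∂f_j/∂x_i - ∂f_i/∂x_j) dx_i ∧ dx_j:
  coeff of dx ∧ dy: -2*x + 3*z
  coeff of dx ∧ dz: 6*y
  coeff of dy ∧ dz: 3*x + 2*y
Step 2: Apply d again to each 2-form coefficient. The only possible 3-form in R^3 is dx ∧ dy ∧ dz, with coefficient
  ∂(coeff of dy∧dz)/∂x - ∂(coeff of dx∧dz)/∂y + ∂(coeff of dx∧dy)/∂z
  = ∂/∂x (3*x + 2*y) - ∂/∂y (6*y) + ∂/∂z (-2*x + 3*z).
Each of these terms simplifies to sums of mixed partials that cancel in pairs. The result is 0 (by equality of mixed partials for smooth functions — Schwarz / Clairaut).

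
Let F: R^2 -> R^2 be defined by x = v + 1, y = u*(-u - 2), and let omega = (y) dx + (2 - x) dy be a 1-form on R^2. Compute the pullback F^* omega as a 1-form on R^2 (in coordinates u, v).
F^* omega = (2*u*v - 2*u + 2*v - 2) du + (u*(-u - 2)) dv

Using F^*(f dg) = (f ∘ F) d(g ∘ F), substitute each coordinate x_i by F_i(u, v) in f_i, and replace dx_i by d F_i = (∂F_i/∂u) du + (∂F_i/∂v) dv.
  For the x component: f_1(F) = u*(-u - 2); d F_1 = (0) du + (1) dv
  For the y component: f_2(F) = 1 - v; d F_2 = (-2*u - 2) du + (0) dv
Combining and collecting du, dv coefficients:
  coeff of du: 2*u*v - 2*u + 2*v - 2
  coeff of dv: u*(-u - 2)
F^* omega = (2*u*v - 2*u + 2*v - 2) du + (u*(-u - 2)) dv.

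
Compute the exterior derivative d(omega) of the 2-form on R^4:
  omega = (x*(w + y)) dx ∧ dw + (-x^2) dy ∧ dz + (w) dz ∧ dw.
d(omega) = (-x) dx ∧ dy ∧ dw + (-2*x) dx ∧ dy ∧ dz

For a 2-form omega = sum_{i<j} g_{ij} dx_i ∧ dx_j, the exterior derivative is
  d(omega) = sum_{i<j} d(g_{ij}) ∧ dx_i ∧ dx_j = sum_{i<j, k} (∂g_{ij}/∂x_k) dx_k ∧ dx_i ∧ dx_j.
Expand each term, using dx_k ∧ dx_i ∧ dx_j = sgn(permutation) dx_{(a)} ∧ dx_{(b)} ∧ dx_{(c)} with (a < b < c) sorted:
  d(x*(w + y)) includes (∂/∂y)(x*(w + y)) dy = (x) dy, which multiplied by dx ∧ dw gives (-x) dx ∧ dy ∧ dw
  d(-x^2) includes (∂/∂x)(-x^2) dx = (-2*x) dx, which multiplied by dy ∧ dz gives (-2*x) dx ∧ dy ∧ dz
Collecting like 3-forms: d(omega) = (-x) dx ∧ dy ∧ dw + (-2*x) dx ∧ dy ∧ dz.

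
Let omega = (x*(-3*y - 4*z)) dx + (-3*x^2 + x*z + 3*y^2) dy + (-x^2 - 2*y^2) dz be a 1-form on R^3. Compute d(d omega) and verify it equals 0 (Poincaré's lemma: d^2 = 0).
d(d omega) = 0

Step 1: d omega = sum_{i<j} (∂f_j/∂x_i - ∂f_i/∂x_j) dx_i ∧ dx_j:
  coeff of dx ∧ dy: -3*x + z
  coeff of dx ∧ dz: 2*x
  coeff of dy ∧ dz: -x - 4*y
Step 2: Apply d again to each 2-form coefficient. The only possible 3-form in R^3 is dx ∧ dy ∧ dz, with coefficient
  ∂(coeff of dy∧dz)/∂x - ∂(coeff of dx∧dz)/∂y + ∂(coeff of dx∧dy)/∂z
  = ∂/∂x (-x - 4*y) - ∂/∂y (2*x) + ∂/∂z (-3*x + z).
Each of these terms simplifies to sums of mixed partials that cancel in pairs. The result is 0 (by equality of mixed partials for smooth functions — Schwarz / Clairaut).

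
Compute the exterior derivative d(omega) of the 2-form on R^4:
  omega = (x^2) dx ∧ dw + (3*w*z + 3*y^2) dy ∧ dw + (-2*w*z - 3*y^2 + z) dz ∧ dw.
d(omega) = (-3*w - 6*y) dy ∧ dz ∧ dw

For a 2-form omega = sum_{i<j} g_{ij} dx_i ∧ dx_j, the exterior derivative is
  d(omega) = sum_{i<j} d(g_{ij}) ∧ dx_i ∧ dx_j = sum_{i<j, k} (∂g_{ij}/∂x_k) dx_k ∧ dx_i ∧ dx_j.
Expand each term, using dx_k ∧ dx_i ∧ dx_j = sgn(permutation) dx_{(a)} ∧ dx_{(b)} ∧ dx_{(c)} with (a < b < c) sorted:
  d(3*w*z + 3*y^2) includes (∂/∂z)(3*w*z + 3*y^2) dz = (3*w) dz, which multiplied by dy ∧ dw gives (-3*w) dy ∧ dz ∧ dw
  d(-2*w*z - 3*y^2 + z) includes (∂/∂y)(-2*w*z - 3*y^2 + z) dy = (-6*y) dy, which multiplied by dz ∧ dw gives (-6*y) dy ∧ dz ∧ dw
Collecting like 3-forms: d(omega) = (-3*w - 6*y) dy ∧ dz ∧ dw.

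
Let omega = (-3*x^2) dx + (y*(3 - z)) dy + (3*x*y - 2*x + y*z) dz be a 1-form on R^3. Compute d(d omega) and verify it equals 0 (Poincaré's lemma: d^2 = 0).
d(d omega) = 0

Step 1: d omega = sum_{i<j} (∂f_j/∂x_i - ∂f_i/∂x_j) dx_i ∧ dx_j:
  coeff of dx ∧ dy: 0
  coeff of dx ∧ dz: 3*y - 2
  coeff of dy ∧ dz: 3*x + y + z
Step 2: Apply d again to each 2-form coefficient. The only possible 3-form in R^3 is dx ∧ dy ∧ dz, with coefficient
  ∂(coeff of dy∧dz)/∂x - ∂(coeff of dx∧dz)/∂y + ∂(coeff of dx∧dy)/∂z
  = ∂/∂x (3*x + y + z) - ∂/∂y (3*y - 2) + ∂/∂z (0).
Each of these terms simplifies to sums of mixed partials that cancel in pairs. The result is 0 (by equality of mixed partials for smooth functions — Schwarz / Clairaut).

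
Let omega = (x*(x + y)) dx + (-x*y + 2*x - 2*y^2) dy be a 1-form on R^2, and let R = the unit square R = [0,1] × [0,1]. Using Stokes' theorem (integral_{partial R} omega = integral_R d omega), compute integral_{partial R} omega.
integral_(partial R) omega = 1

Stokes: integral_partial_R omega = integral_R d omega with d omega = (∂Q/∂x - ∂P/∂y) dx ∧ dy.
  ∂Q/∂x = 2 - y
  ∂P/∂y = x
  integrand = ∂Q/∂x - ∂P/∂y = -x - y + 2.
Integrating over R: integral_0^1 integral_0^1 (-x - y + 2) dx dy = 1.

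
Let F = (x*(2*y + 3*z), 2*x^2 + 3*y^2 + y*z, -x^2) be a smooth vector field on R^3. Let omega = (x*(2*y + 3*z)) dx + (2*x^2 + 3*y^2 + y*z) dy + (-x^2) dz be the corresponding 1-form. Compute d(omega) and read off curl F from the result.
d(omega) = (-y) dy ∧ dz + (5*x) dz ∧ dx + (2*x) dx ∧ dy; curl F = (-y, 5*x, 2*x)

d omega = sum_{i<j} (∂f_j/∂x_i - ∂f_i/∂x_j) dx_i ∧ dx_j. Under the identification (dy ∧ dz, dz ∧ dx, dx ∧ dy) ↔ (e_x, e_y, e_z), the coefficients are exactly the components of curl F. Compute:
  ∂R/∂y - ∂Q/∂z = (0) - (y) = -y
  ∂P/∂z - ∂R/∂x = (3*x) - (-2*x) = 5*x
  ∂Q/∂x - ∂P/∂y = (4*x) - (2*x) = 2*x.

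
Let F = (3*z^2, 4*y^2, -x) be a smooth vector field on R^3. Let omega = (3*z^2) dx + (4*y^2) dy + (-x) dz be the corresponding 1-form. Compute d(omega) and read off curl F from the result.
d(omega) = (0) dy ∧ dz + (6*z + 1) dz ∧ dx + (0) dx ∧ dy; curl F = (0, 6*z + 1, 0)

d omega = sum_{i<j} (∂f_j/∂x_i - ∂f_i/∂x_j) dx_i ∧ dx_j. Under the identification (dy ∧ dz, dz ∧ dx, dx ∧ dy) ↔ (e_x, e_y, e_z), the coefficients are exactly the components of curl F. Compute:
  ∂R/∂y - ∂Q/∂z = (0) - (0) = 0
  ∂P/∂z - ∂R/∂x = (6*z) - (-1) = 6*z + 1
  ∂Q/∂x - ∂P/∂y = (0) - (0) = 0.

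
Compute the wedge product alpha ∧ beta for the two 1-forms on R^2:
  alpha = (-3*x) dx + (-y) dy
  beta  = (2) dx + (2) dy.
alpha ∧ beta = (-6*x + 2*y) dx ∧ dy

Distribute the wedge, using dx_i ∧ dx_j = -dx_j ∧ dx_i and dx_i ∧ dx_i = 0. For each pair (i, j) with i < j, the coefficient of dx_i ∧ dx_j in alpha ∧ beta is (alpha_i * beta_j - alpha_j * beta_i). Collecting: alpha ∧ beta = (-6*x + 2*y) dx ∧ dy.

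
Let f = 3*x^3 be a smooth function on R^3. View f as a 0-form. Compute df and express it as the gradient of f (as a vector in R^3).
df = (9*x^2) dx + (0) dy + (0) dz; grad f = (9*x^2, 0, 0)

For a 0-form f, d f = (∂f/∂x) dx + (∂f/∂y) dy + (∂f/∂z) dz. The components of the vector representation are exactly the entries of grad f in Cartesian coordinates:
  ∂f/∂x = 9*x^2
  ∂f/∂y = 0
  ∂f/∂z = 0.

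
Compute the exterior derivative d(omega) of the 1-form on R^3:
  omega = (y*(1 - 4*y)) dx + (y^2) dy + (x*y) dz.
d(omega) = (8*y - 1) dx ∧ dy + (y) dx ∧ dz + (x) dy ∧ dz

For a 1-form omega = sum_i f_i dx_i, the exterior derivative is
  d(omega) = sum_{i < j} (∂f_j/∂x_i - ∂f_i/∂x_j) dx_i ∧ dx_j.
  coefficient of dx ∧ dy: ∂f_2/∂x - ∂f_1/∂y = ∂(y^2)/∂x - ∂(y*(1 - 4*y))/∂y = 8*y - 1
  coefficient of dx ∧ dz: ∂f_3/∂x - ∂f_1/∂z = ∂(x*y)/∂x - ∂(y*(1 - 4*y))/∂z = y
  coefficient of dy ∧ dz: ∂f_3/∂y - ∂f_2/∂z = ∂(x*y)/∂y - ∂(y^2)/∂z = x
Assembling: d(omega) = (8*y - 1) dx ∧ dy + (y) dx ∧ dz + (x) dy ∧ dz.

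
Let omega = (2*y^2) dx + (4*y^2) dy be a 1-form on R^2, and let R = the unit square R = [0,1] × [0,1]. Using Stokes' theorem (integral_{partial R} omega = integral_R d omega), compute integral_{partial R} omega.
integral_(partial R) omega = -2

Stokes: integral_partial_R omega = integral_R d omega with d omega = (∂Q/∂x - ∂P/∂y) dx ∧ dy.
  ∂Q/∂x = 0
  ∂P/∂y = 4*y
  integrand = ∂Q/∂x - ∂P/∂y = -4*y.
Integrating over R: integral_0^1 integral_0^1 (-4*y) dx dy = -2.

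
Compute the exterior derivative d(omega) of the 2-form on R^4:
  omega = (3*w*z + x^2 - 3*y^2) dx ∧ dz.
d(omega) = (6*y) dx ∧ dy ∧ dz + (3*z) dx ∧ dz ∧ dw

For a 2-form omega = sum_{i<j} g_{ij} dx_i ∧ dx_j, the exterior derivative is
  d(omega) = sum_{i<j} d(g_{ij}) ∧ dx_i ∧ dx_j = sum_{i<j, k} (∂g_{ij}/∂x_k) dx_k ∧ dx_i ∧ dx_j.
Expand each term, using dx_k ∧ dx_i ∧ dx_j = sgn(permutation) dx_{(a)} ∧ dx_{(b)} ∧ dx_{(c)} with (a < b < c) sorted:
  d(3*w*z + x^2 - 3*y^2) includes (∂/∂y)(3*w*z + x^2 - 3*y^2) dy = (-6*y) dy, which multiplied by dx ∧ dz gives (6*y) dx ∧ dy ∧ dz
  d(3*w*z + x^2 - 3*y^2) includes (∂/∂w)(3*w*z + x^2 - 3*y^2) dw = (3*z) dw, which multiplied by dx ∧ dz gives (3*z) dx ∧ dz ∧ dw
Collecting like 3-forms: d(omega) = (6*y) dx ∧ dy ∧ dz + (3*z) dx ∧ dz ∧ dw.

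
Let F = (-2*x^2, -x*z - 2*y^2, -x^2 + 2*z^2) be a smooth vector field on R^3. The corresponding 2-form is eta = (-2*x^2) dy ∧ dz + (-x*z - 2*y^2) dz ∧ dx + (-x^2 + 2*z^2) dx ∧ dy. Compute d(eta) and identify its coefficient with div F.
d(eta) = (-4*x - 4*y + 4*z) dx ∧ dy ∧ dz; div F = -4*x - 4*y + 4*z

For a 2-form in R^3 of the form above, applying d gives a 3-form with coefficient ∂P/∂x + ∂Q/∂y + ∂R/∂z:
  ∂P/∂x = -4*x
  ∂Q/∂y = -4*y
  ∂R/∂z = 4*z
Sum = -4*x - 4*y + 4*z, which is exactly div F.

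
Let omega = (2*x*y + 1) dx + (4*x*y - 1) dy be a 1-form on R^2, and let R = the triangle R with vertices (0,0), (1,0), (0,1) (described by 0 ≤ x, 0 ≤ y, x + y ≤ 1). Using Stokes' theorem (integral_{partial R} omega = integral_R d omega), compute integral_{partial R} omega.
integral_(partial R) omega = 1/3

Stokes: integral_partial_R omega = integral_R d omega with d omega = (∂Q/∂x - ∂P/∂y) dx ∧ dy.
  ∂Q/∂x = 4*y
  ∂P/∂y = 2*x
  integrand = ∂Q/∂x - ∂P/∂y = -2*x + 4*y.
Integrating over R: integral_0^1 integral_0^{1-x} (-2*x + 4*y) dy dx = 1/3.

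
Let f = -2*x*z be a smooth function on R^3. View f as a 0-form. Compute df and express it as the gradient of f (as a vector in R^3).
df = (-2*z) dx + (0) dy + (-2*x) dz; grad f = (-2*z, 0, -2*x)

For a 0-form f, d f = (∂f/∂x) dx + (∂f/∂y) dy + (∂f/∂z) dz. The components of the vector representation are exactly the entries of grad f in Cartesian coordinates:
  ∂f/∂x = -2*z
  ∂f/∂y = 0
  ∂f/∂z = -2*x.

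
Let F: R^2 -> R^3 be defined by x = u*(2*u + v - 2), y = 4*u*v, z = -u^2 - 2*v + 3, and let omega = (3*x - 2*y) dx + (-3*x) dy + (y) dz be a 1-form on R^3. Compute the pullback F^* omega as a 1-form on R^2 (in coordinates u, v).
F^* omega = (u*(24*u^2 - 46*u*v - 36*u - 17*v^2 + 28*v + 12)) du + (u*(-18*u^2 - 17*u*v + 18*u - 8*v)) dv

Using F^*(f dg) = (f ∘ F) d(g ∘ F), substitute each coordinate x_i by F_i(u, v) in f_i, and replace dx_i by d F_i = (∂F_i/∂u) du + (∂F_i/∂v) dv.
  For the x component: f_1(F) = u*(6*u - 5*v - 6); d F_1 = (4*u + v - 2) du + (u) dv
  For the y component: f_2(F) = 3*u*(-2*u - v + 2); d F_2 = (4*v) du + (4*u) dv
  For the z component: f_3(F) = 4*u*v; d F_3 = (-2*u) du + (-2) dv
Combining and collecting du, dv coefficients:
  coeff of du: u*(24*u^2 - 46*u*v - 36*u - 17*v^2 + 28*v + 12)
  coeff of dv: u*(-18*u^2 - 17*u*v + 18*u - 8*v)
F^* omega = (u*(24*u^2 - 46*u*v - 36*u - 17*v^2 + 28*v + 12)) du + (u*(-18*u^2 - 17*u*v + 18*u - 8*v)) dv.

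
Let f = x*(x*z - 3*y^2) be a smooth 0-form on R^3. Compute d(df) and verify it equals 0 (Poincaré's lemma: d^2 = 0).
d(df) = 0

Step 1: df = sum_i (∂f/∂x_i) dx_i = (2*x*z - 3*y^2) dx + (-6*x*y) dy + (x^2) dz.
Step 2: Apply d again. Using the 1-form formula, the coefficient of dx ∧ dy in d(df) is ∂^2 f/∂x ∂y - ∂^2 f/∂y ∂x = (-6*y) - (-6*y) = 0 (equality of mixed partials for smooth f).
Similarly for dx ∧ dz and dy ∧ dz — all coefficients vanish. So d(df) = 0.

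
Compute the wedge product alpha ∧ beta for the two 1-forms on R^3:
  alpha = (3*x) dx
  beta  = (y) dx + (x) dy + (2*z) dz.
alpha ∧ beta = (3*x^2) dx ∧ dy + (6*x*z) dx ∧ dz

Distribute the wedge, using dx_i ∧ dx_j = -dx_j ∧ dx_i and dx_i ∧ dx_i = 0. For each pair (i, j) with i < j, the coefficient of dx_i ∧ dx_j in alpha ∧ beta is (alpha_i * beta_j - alpha_j * beta_i). Collecting: alpha ∧ beta = (3*x^2) dx ∧ dy + (6*x*z) dx ∧ dz.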